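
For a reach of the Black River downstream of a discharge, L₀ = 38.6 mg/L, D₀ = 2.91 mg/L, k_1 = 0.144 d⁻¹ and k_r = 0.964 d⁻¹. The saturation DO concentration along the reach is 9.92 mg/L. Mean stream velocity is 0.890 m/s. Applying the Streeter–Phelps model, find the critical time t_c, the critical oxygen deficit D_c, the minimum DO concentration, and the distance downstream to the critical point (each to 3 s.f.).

t_c ≈ 1.63 d; D_c ≈ 4.56 mg/L; min DO ≈ 5.36 mg/L; x_c ≈ 126 km

t_c = [1/(k_r−k_1)] ln[(k_r/k_1)(1 − D₀(k_r−k_1)/(k_1 L₀))]
= [1/(0.964−0.144)] ln[(0.964/0.144)(1 − 2.91×0.8200/(0.144×38.6))]
= (1/0.8200) ln[6.694 × 0.5707] = 1.220 × ln(3.821) = 1.220 × 1.340 = 1.635 d.
D_c = (k_1/k_r) L₀ e^(−k_1 t_c) = (0.144/0.964) × 38.6 × e^(−0.144×1.635) = 0.1494 × 38.6 × 0.7903 = 4.557 mg/L.
Minimum DO = C_s − D_c = 9.92 − 4.557 = 5.363 mg/L.
x_c = v t_c = 0.890 m/s × 1.635 d × 86400 s/d = 125700 m ≈ 126 km.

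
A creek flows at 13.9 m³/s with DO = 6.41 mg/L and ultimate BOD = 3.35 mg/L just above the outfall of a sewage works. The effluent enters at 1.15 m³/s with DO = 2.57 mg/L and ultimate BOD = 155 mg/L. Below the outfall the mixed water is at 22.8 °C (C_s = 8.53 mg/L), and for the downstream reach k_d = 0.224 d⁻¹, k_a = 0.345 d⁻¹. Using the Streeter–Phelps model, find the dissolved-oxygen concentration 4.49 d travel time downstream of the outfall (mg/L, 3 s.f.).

DO ≈ 3.78 mg/L

Mixed DO = (13.9×6.41 + 1.15×2.57)/(13.9+1.15) = 92.05/15.05 = 6.117 mg/L.
Mixed L₀ = (13.9×3.35 + 1.15×155)/(15.05) = 224.8/15.05 = 14.94 mg/L.
Initial deficit D₀ = C_s − DO₀ = 8.53 − 6.117 = 2.413 mg/L.
D(4.49) = [0.224×14.94/(0.345−0.224)](e^(−0.224×4.49) − e^(−0.345×4.49)) + 2.413 e^(−0.345×4.49)
= 27.65 × (0.3658 − 0.2124) + 2.413 × 0.2124 = 4.752 mg/L.
DO = 8.53 − 4.752 = 3.778 mg/L.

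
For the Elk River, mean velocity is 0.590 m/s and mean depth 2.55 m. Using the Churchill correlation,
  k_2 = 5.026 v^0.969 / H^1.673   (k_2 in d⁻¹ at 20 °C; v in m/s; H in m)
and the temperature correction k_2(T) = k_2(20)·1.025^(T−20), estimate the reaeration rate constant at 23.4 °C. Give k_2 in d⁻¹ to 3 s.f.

k_2(20) = 5.026 × 0.590^0.969 / 2.55^1.673 = 5.026 × 0.5997 / 4.788 = 0.6296 d⁻¹.
k_2(23.4) = 0.6296 × 1.025^(23.4−20) = 0.6296 × 1.088 = 0.6847 d⁻¹.

k_2 ≈ 0.685 d⁻¹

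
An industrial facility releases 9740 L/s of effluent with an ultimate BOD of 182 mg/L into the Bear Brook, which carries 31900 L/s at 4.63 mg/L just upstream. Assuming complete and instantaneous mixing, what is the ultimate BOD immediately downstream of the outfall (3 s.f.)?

Flow-weighted mixing: C = (Q_r C_r + Q_w C_w)/(Q_r + Q_w)
= (31900×4.63 + 9740×182)/(31900 + 9740) = 1.920×10^6/41640 = 46.12 mg/L.

46.1 mg/L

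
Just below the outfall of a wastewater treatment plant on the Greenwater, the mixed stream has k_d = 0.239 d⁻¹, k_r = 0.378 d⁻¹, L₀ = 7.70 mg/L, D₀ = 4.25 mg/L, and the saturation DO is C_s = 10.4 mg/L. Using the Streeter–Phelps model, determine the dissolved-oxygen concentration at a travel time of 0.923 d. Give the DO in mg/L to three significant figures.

DO ≈ 6.12 mg/L

k_d L₀/(k_r−k_d) = 0.239×7.70/(0.378−0.239) = 1.840/0.1390 = 13.24 mg/L.
e^(−k_d t) = e^(−0.239×0.9230) = 0.8020; e^(−k_r t) = e^(−0.378×0.9230) = 0.7055.
D = 13.24 × (0.8020 − 0.7055) + 4.25 × 0.7055 = 1.279 + 2.998 = 4.277 mg/L.
DO = C_s − D = 10.4 − 4.277 = 6.123 mg/L.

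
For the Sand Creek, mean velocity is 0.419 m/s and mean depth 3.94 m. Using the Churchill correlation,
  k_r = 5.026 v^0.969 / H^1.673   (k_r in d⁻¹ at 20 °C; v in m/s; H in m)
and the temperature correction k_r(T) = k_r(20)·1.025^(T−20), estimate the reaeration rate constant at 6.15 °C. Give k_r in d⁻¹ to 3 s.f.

k_r ≈ 0.155 d⁻¹

k_r(20) = 5.026 × 0.419^0.969 / 3.94^1.673 = 5.026 × 0.4305 / 9.914 = 0.2182 d⁻¹.
k_r(6.15) = 0.2182 × 1.025^(6.15−20) = 0.2182 × 0.7104 = 0.1550 d⁻¹.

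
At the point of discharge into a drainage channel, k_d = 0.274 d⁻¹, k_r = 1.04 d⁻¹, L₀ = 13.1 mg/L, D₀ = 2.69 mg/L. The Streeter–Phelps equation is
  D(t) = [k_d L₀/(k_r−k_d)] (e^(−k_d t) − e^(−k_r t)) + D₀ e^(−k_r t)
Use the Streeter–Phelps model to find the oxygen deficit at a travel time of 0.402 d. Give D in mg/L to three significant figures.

k_d L₀/(k_r−k_d) = 0.274×13.1/(1.04−0.274) = 3.589/0.7660 = 4.686 mg/L.
e^(−k_d t) = e^(−0.274×0.4020) = 0.8957; e^(−k_r t) = e^(−1.04×0.4020) = 0.6583.
D = 4.686 × (0.8957 − 0.6583) + 2.69 × 0.6583 = 1.112 + 1.771 = 2.883 mg/L.

D ≈ 2.88 mg/L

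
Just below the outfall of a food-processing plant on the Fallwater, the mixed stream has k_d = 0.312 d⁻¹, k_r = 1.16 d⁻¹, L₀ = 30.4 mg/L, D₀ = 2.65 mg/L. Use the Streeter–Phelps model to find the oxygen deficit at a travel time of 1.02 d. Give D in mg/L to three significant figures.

k_d L₀/(k_r−k_d) = 0.312×30.4/(1.16−0.312) = 9.485/0.8480 = 11.18 mg/L.
e^(−k_d t) = e^(−0.312×1.020) = 0.7274; e^(−k_r t) = e^(−1.16×1.020) = 0.3063.
D = 11.18 × (0.7274 − 0.3063) + 2.65 × 0.3063 = 4.710 + 0.8117 = 5.522 mg/L.

D ≈ 5.52 mg/L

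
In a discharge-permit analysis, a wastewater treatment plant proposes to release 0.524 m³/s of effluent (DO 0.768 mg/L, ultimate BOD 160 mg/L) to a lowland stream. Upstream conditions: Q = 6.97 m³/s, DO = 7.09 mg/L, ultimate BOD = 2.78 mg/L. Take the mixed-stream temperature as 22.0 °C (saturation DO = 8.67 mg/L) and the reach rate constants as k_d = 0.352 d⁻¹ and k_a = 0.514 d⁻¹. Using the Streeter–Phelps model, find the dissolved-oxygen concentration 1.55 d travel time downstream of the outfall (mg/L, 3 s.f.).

Mixed DO = (6.97×7.09 + 0.524×0.768)/(6.97+0.524) = 49.82/7.494 = 6.648 mg/L.
Mixed L₀ = (6.97×2.78 + 0.524×160)/(7.494) = 103.2/7.494 = 13.77 mg/L.
Initial deficit D₀ = C_s − DO₀ = 8.67 − 6.648 = 2.022 mg/L.
D(1.55) = [0.352×13.77/(0.514−0.352)](e^(−0.352×1.55) − e^(−0.514×1.55)) + 2.022 e^(−0.514×1.55)
= 29.93 × (0.5795 − 0.4508) + 2.022 × 0.4508 = 4.763 mg/L.
DO = 8.67 − 4.763 = 3.907 mg/L.

DO ≈ 3.91 mg/L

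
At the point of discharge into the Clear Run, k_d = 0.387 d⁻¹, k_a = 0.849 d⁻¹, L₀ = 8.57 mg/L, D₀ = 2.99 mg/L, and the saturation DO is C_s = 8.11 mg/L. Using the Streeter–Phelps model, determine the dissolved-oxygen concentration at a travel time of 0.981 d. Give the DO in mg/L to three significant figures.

DO ≈ 5.02 mg/L

k_d L₀/(k_a−k_d) = 0.387×8.57/(0.849−0.387) = 3.317/0.4620 = 7.179 mg/L.
e^(−k_d t) = e^(−0.387×0.9810) = 0.6841; e^(−k_a t) = e^(−0.849×0.9810) = 0.4348.
D = 7.179 × (0.6841 − 0.4348) + 2.99 × 0.4348 = 1.790 + 1.300 = 3.090 mg/L.
DO = C_s − D = 8.11 − 3.090 = 5.020 mg/L.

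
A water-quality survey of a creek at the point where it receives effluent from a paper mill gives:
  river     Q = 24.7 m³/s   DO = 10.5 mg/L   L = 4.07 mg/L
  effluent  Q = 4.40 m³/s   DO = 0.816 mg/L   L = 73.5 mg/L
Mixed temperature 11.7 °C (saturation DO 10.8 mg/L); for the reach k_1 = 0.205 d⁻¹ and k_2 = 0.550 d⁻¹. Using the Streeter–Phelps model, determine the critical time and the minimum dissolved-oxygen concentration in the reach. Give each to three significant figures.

t_c ≈ 2.20 d; minimum DO ≈ 7.34 mg/L

Mixed DO = (24.7×10.5 + 4.40×0.816)/(24.7+4.40) = 262.9/29.10 = 9.036 mg/L.
Mixed L₀ = (24.7×4.07 + 4.40×73.5)/(29.10) = 423.9/29.10 = 14.57 mg/L.
Initial deficit D₀ = C_s − DO₀ = 10.8 − 9.036 = 1.764 mg/L.
t_c = (1/0.3450) ln[(0.550/0.205)(1 − 1.764×0.3450/(0.205×14.57))] = 2.899 × ln(2.136) = 2.200 d.
D_c = (0.205/0.550) × 14.57 × e^(−0.205×2.200) = 0.3727 × 14.57 × 0.6370 = 3.459 mg/L.
Minimum DO = 10.8 − 3.459 = 7.341 mg/L.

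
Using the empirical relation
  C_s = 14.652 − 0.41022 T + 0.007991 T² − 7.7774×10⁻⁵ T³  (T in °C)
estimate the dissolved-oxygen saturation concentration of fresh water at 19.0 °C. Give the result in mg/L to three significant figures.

C_s ≈ 9.21 mg/L

C_s = 14.652 − 0.41022×19.0 + 0.007991×19.0² − 7.7774×10⁻⁵×19.0³ = 9.209 mg/L.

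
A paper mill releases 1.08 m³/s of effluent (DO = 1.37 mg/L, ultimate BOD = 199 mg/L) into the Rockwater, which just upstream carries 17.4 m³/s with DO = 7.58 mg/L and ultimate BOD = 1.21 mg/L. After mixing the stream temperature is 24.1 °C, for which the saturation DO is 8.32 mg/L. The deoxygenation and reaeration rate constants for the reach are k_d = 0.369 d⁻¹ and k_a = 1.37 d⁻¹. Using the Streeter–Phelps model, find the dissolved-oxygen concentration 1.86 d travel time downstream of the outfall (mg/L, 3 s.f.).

Mixed DO = (17.4×7.58 + 1.08×1.37)/(17.4+1.08) = 133.4/18.48 = 7.217 mg/L.
Mixed L₀ = (17.4×1.21 + 1.08×199)/(18.48) = 236.0/18.48 = 12.77 mg/L.
Initial deficit D₀ = C_s − DO₀ = 8.32 − 7.217 = 1.103 mg/L.
D(1.86) = [0.369×12.77/(1.37−0.369)](e^(−0.369×1.86) − e^(−1.37×1.86)) + 1.103 e^(−1.37×1.86)
= 4.707 × (0.5034 − 0.07822) + 1.103 × 0.07822 = 2.088 mg/L.
DO = 8.32 − 2.088 = 6.232 mg/L.

DO ≈ 6.23 mg/L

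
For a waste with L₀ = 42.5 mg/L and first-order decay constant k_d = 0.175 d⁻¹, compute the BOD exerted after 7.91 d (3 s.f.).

y ≈ 31.9 mg/L

y_t = L₀(1 − e^(−k_d t)) = 42.5 × (1 − e^(−0.175×7.91))
= 42.5 × (1 − 0.2505) = 42.5 × 0.7495 = 31.85 mg/L.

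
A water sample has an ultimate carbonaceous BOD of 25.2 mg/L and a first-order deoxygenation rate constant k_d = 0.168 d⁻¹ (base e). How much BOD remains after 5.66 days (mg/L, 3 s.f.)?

L ≈ 9.74 mg/L

L_t = L₀ e^(−k_d t) = 25.2 × e^(−0.168×5.66) = 25.2 × 0.3864 = 9.737 mg/L.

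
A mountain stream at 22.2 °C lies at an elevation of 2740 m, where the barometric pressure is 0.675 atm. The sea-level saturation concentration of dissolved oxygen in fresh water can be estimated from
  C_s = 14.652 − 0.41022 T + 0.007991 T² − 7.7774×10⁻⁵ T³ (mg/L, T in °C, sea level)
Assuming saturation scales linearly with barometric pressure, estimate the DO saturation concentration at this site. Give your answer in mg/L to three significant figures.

At sea level: C_s = 14.652 − 0.41022×22.2 + 0.007991×22.2² − 7.7774×10⁻⁵×22.2³ = 8.632 mg/L.
Pressure correction: C_s' = 8.632 × 0.675 = 5.827 mg/L.

C_s ≈ 5.83 mg/L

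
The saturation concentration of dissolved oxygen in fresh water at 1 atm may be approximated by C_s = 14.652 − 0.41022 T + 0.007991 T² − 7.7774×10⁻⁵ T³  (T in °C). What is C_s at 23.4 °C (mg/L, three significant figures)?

C_s = 14.652 − 0.41022×23.4 + 0.007991×23.4² − 7.7774×10⁻⁵×23.4³ = 8.432 mg/L.

C_s ≈ 8.43 mg/L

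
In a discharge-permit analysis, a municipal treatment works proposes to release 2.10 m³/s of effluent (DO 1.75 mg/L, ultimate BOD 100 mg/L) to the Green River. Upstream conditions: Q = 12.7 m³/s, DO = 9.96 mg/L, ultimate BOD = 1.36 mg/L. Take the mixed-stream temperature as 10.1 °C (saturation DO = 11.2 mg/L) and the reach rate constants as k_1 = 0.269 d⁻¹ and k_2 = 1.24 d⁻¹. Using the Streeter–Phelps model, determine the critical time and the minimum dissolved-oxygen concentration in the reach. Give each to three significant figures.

t_c ≈ 0.716 d; minimum DO ≈ 8.45 mg/L

Mixed DO = (12.7×9.96 + 2.10×1.75)/(12.7+2.10) = 130.2/14.80 = 8.795 mg/L.
Mixed L₀ = (12.7×1.36 + 2.10×100)/(14.80) = 227.3/14.80 = 15.36 mg/L.
Initial deficit D₀ = C_s − DO₀ = 11.2 − 8.795 = 2.405 mg/L.
t_c = (1/0.9710) ln[(1.24/0.269)(1 − 2.405×0.9710/(0.269×15.36))] = 1.030 × ln(2.004) = 0.7158 d.
D_c = (0.269/1.24) × 15.36 × e^(−0.269×0.7158) = 0.2169 × 15.36 × 0.8249 = 2.748 mg/L.
Minimum DO = 11.2 − 2.748 = 8.452 mg/L.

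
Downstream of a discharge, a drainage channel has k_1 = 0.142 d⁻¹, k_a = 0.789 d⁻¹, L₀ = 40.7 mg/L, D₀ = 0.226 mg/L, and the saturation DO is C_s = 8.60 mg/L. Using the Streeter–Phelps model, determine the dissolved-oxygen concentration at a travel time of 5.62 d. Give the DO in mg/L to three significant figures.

k_1 L₀/(k_a−k_1) = 0.142×40.7/(0.789−0.142) = 5.779/0.6470 = 8.933 mg/L.
e^(−k_1 t) = e^(−0.142×5.620) = 0.4502; e^(−k_a t) = e^(−0.789×5.620) = 0.01186.
D = 8.933 × (0.4502 − 0.01186) + 0.226 × 0.01186 = 3.916 + 0.002681 = 3.918 mg/L.
DO = C_s − D = 8.60 − 3.918 = 4.682 mg/L.

DO ≈ 4.68 mg/L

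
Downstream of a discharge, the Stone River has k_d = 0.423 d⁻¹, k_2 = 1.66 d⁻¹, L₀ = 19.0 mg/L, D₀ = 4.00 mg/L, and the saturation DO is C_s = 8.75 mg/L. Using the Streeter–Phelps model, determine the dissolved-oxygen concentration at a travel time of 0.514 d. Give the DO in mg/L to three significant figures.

DO ≈ 4.59 mg/L

k_d L₀/(k_2−k_d) = 0.423×19.0/(1.66−0.423) = 8.037/1.237 = 6.497 mg/L.
e^(−k_d t) = e^(−0.423×0.5140) = 0.8046; e^(−k_2 t) = e^(−1.66×0.5140) = 0.4260.
D = 6.497 × (0.8046 − 0.4260) + 4.00 × 0.4260 = 2.460 + 1.704 = 4.164 mg/L.
DO = C_s − D = 8.75 − 4.164 = 4.586 mg/L.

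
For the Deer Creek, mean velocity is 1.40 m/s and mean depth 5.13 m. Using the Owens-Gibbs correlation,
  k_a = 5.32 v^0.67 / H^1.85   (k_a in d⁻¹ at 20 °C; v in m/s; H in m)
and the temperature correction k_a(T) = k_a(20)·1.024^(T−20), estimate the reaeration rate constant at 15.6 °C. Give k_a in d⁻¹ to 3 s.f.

k_a ≈ 0.292 d⁻¹

k_a(20) = 5.32 × 1.40^0.67 / 5.13^1.85 = 5.32 × 1.253 / 20.59 = 0.3237 d⁻¹.
k_a(15.6) = 0.3237 × 1.024^(15.6−20) = 0.3237 × 0.9009 = 0.2916 d⁻¹.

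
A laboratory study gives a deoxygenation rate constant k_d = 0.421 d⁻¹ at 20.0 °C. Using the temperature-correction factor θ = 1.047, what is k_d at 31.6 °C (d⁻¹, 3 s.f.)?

k_d ≈ 0.717 d⁻¹

k_d(T₂) = k_d(T₁) · θ^(T₂−T₁) = 0.421 × 1.047^(31.6−20.0)
= 0.421 × 1.047^11.6 = 0.421 × 1.704 = 0.7172 d⁻¹.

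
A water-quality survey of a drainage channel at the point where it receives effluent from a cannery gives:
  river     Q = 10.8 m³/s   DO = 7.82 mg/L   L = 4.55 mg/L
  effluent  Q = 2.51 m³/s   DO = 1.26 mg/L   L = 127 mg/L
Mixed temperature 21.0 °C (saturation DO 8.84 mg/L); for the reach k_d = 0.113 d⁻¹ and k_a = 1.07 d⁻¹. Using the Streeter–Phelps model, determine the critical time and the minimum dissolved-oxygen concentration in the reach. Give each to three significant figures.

Mixed DO = (10.8×7.82 + 2.51×1.26)/(10.8+2.51) = 87.62/13.31 = 6.583 mg/L.
Mixed L₀ = (10.8×4.55 + 2.51×127)/(13.31) = 367.9/13.31 = 27.64 mg/L.
Initial deficit D₀ = C_s − DO₀ = 8.84 − 6.583 = 2.257 mg/L.
t_c = (1/0.9570) ln[(1.07/0.113)(1 − 2.257×0.9570/(0.113×27.64))] = 1.045 × ln(2.921) = 1.120 d.
D_c = (0.113/1.07) × 27.64 × e^(−0.113×1.120) = 0.1056 × 27.64 × 0.8811 = 2.572 mg/L.
Minimum DO = 8.84 − 2.572 = 6.268 mg/L.

t_c ≈ 1.12 d; minimum DO ≈ 6.27 mg/L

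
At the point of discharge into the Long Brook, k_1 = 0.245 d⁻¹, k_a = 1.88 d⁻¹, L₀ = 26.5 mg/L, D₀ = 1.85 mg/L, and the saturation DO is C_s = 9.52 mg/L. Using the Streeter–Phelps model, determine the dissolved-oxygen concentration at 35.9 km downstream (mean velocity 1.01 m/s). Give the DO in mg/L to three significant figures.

DO ≈ 6.91 mg/L

Travel time t = x/v = 35.9 km / (1.01 m/s) = 35900 m / 1.01 m/s = 35540 s = 0.4114 d.
k_1 L₀/(k_a−k_1) = 0.245×26.5/(1.88−0.245) = 6.492/1.635 = 3.971 mg/L.
e^(−k_1 t) = e^(−0.245×0.4114) = 0.9041; e^(−k_a t) = e^(−1.88×0.4114) = 0.4614.
D = 3.971 × (0.9041 − 0.4614) + 1.85 × 0.4614 = 1.758 + 0.8536 = 2.612 mg/L.
DO = C_s − D = 9.52 − 2.612 = 6.908 mg/L.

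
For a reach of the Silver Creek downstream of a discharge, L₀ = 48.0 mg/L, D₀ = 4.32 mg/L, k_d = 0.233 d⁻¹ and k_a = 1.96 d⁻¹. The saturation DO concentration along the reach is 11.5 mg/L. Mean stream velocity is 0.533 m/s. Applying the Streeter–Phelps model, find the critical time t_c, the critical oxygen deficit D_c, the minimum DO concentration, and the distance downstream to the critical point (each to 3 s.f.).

t_c = [1/(k_a−k_d)] ln[(k_a/k_d)(1 − D₀(k_a−k_d)/(k_d L₀))]
= [1/(1.96−0.233)] ln[(1.96/0.233)(1 − 4.32×1.727/(0.233×48.0))]
= (1/1.727) ln[8.412 × 0.3329] = 0.5790 × ln(2.801) = 0.5790 × 1.030 = 0.5963 d.
L(t_c) = L₀ e^(−k_d t_c) = 48.0 × 0.8703 = 41.77 mg/L, and at the critical point k_a D_c = k_d L, so D_c = (0.233/1.96) × 41.77 = 4.966 mg/L.
Minimum DO = C_s − D_c = 11.5 − 4.966 = 6.534 mg/L.
x_c = v t_c = 0.533 m/s × 0.5963 d × 86400 s/d = 27460 m ≈ 27.5 km.

t_c ≈ 0.596 d; D_c ≈ 4.97 mg/L; min DO ≈ 6.53 mg/L; x_c ≈ 27.5 km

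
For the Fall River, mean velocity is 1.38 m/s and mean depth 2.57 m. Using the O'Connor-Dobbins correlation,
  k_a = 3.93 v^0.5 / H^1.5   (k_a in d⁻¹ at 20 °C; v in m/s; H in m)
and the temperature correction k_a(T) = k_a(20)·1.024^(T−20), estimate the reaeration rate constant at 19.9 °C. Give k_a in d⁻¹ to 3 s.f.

k_a(20) = 3.93 × 1.38^0.5 / 2.57^1.5 = 3.93 × 1.175 / 4.120 = 1.121 d⁻¹.
k_a(19.9) = 1.121 × 1.024^(19.9−20) = 1.121 × 0.9976 = 1.118 d⁻¹.

k_a ≈ 1.12 d⁻¹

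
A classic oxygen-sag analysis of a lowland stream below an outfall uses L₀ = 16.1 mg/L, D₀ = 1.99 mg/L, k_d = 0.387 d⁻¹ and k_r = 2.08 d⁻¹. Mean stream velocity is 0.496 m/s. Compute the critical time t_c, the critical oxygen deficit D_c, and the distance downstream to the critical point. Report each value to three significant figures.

t_c ≈ 0.534 d; D_c ≈ 2.44 mg/L; x_c ≈ 22.9 km

t_c = [1/(k_r−k_d)] ln[(k_r/k_d)(1 − D₀(k_r−k_d)/(k_d L₀))]
= [1/(2.08−0.387)] ln[(2.08/0.387)(1 − 1.99×1.693/(0.387×16.1))]
= (1/1.693) ln[5.375 × 0.4593] = 0.5907 × ln(2.468) = 0.5907 × 0.9036 = 0.5337 d.
L(t_c) = L₀ e^(−k_d t_c) = 16.1 × 0.8134 = 13.10 mg/L, and at the critical point k_r D_c = k_d L, so D_c = (0.387/2.08) × 13.10 = 2.437 mg/L.
x_c = v t_c = 0.496 m/s × 0.5337 d × 86400 s/d = 22870 m ≈ 22.9 km.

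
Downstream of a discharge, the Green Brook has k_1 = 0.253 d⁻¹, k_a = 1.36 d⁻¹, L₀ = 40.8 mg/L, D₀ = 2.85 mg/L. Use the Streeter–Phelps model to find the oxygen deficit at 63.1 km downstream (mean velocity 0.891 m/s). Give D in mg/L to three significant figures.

D ≈ 5.45 mg/L

Travel time t = x/v = 63.1 km / (0.891 m/s) = 63100 m / 0.891 m/s = 70820 s = 0.8197 d.
k_1 L₀/(k_a−k_1) = 0.253×40.8/(1.36−0.253) = 10.32/1.107 = 9.325 mg/L.
e^(−k_1 t) = e^(−0.253×0.8197) = 0.8127; e^(−k_a t) = e^(−1.36×0.8197) = 0.3280.
D = 9.325 × (0.8127 − 0.3280) + 2.85 × 0.3280 = 4.520 + 0.9348 = 5.455 mg/L.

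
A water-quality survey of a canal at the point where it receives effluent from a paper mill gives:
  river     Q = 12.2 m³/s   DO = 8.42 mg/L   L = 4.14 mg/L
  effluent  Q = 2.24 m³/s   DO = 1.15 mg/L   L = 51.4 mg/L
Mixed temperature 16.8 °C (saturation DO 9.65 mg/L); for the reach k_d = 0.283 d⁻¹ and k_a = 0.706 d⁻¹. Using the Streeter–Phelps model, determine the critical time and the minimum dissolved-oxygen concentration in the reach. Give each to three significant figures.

Mixed DO = (12.2×8.42 + 2.24×1.15)/(12.2+2.24) = 105.3/14.44 = 7.292 mg/L.
Mixed L₀ = (12.2×4.14 + 2.24×51.4)/(14.44) = 165.6/14.44 = 11.47 mg/L.
Initial deficit D₀ = C_s − DO₀ = 9.65 − 7.292 = 2.358 mg/L.
t_c = (1/0.4230) ln[(0.706/0.283)(1 − 2.358×0.4230/(0.283×11.47))] = 2.364 × ln(1.728) = 1.293 d.
D_c = (0.283/0.706) × 11.47 × e^(−0.283×1.293) = 0.4008 × 11.47 × 0.6935 = 3.189 mg/L.
Minimum DO = 9.65 − 3.189 = 6.461 mg/L.

t_c ≈ 1.29 d; minimum DO ≈ 6.46 mg/L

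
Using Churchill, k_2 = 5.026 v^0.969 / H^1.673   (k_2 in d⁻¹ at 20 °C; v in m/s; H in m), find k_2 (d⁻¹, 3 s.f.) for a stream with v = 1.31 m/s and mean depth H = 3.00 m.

k_2 ≈ 1.04 d⁻¹

k_2 = 5.026 × 1.31^0.969 / 3.00^1.673 = 5.026 × 1.299 / 6.284 = 1.039 d⁻¹.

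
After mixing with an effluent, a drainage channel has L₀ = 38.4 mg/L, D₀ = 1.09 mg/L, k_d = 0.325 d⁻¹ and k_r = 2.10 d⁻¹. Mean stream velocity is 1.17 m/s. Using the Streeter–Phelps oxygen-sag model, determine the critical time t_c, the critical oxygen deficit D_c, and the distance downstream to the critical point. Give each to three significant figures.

t_c ≈ 0.956 d; D_c ≈ 4.36 mg/L; x_c ≈ 96.7 km

With k_r/k_d = 6.462 and 1 − D₀(k_r−k_d)/(k_d L₀) = 0.8450,
t_c = ln(6.462 × 0.8450) / (2.10 − 0.325) = ln(5.460) / 1.775 = 1.697/1.775 = 0.9563 d.
D_c = (k_d/k_r) L₀ e^(−k_d t_c) = (0.325/2.10) × 38.4 × e^(−0.325×0.9563) = 0.1548 × 38.4 × 0.7329 = 4.355 mg/L.
x_c = v t_c = 1.17 m/s × 0.9563 d × 86400 s/d = 96670 m ≈ 96.7 km.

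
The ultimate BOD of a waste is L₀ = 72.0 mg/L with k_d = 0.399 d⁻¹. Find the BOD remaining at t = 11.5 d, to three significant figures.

L_t = L₀ e^(−k_d t) = 72.0 × e^(−0.399×11.5) = 72.0 × 0.01017 = 0.7321 mg/L.

L ≈ 0.732 mg/L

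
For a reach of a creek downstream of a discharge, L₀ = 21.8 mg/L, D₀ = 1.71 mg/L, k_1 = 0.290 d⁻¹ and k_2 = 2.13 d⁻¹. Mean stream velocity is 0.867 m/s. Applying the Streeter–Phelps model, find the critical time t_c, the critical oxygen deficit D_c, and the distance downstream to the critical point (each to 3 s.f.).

t_c ≈ 0.709 d; D_c ≈ 2.42 mg/L; x_c ≈ 53.1 km

t_c = [1/(k_2−k_1)] ln[(k_2/k_1)(1 − D₀(k_2−k_1)/(k_1 L₀))]
= [1/(2.13−0.290)] ln[(2.13/0.290)(1 − 1.71×1.840/(0.290×21.8))]
= (1/1.840) ln[7.345 × 0.5023] = 0.5435 × ln(3.689) = 0.5435 × 1.305 = 0.7095 d.
L(t_c) = L₀ e^(−k_1 t_c) = 21.8 × 0.8140 = 17.75 mg/L, and at the critical point k_2 D_c = k_1 L, so D_c = (0.290/2.13) × 17.75 = 2.416 mg/L.
x_c = v t_c = 0.867 m/s × 0.7095 d × 86400 s/d = 53150 m ≈ 53.1 km.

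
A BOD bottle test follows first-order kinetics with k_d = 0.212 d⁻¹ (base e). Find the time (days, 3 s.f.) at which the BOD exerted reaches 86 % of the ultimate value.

t ≈ 9.27 d

y/L₀ = 1 − e^(−k_d t) = 0.86 ⇒ e^(−k_d t) = 0.140
t = −ln(0.140) / 0.212 = 1.966 / 0.212 = 9.274 d.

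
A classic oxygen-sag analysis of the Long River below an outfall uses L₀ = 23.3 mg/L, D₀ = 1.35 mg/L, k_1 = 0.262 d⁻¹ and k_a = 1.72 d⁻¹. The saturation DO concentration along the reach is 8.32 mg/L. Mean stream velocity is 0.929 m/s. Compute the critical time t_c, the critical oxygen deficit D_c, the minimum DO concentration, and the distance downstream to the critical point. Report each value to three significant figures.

At the critical point dD/dt = 0, so k_1 L₀ e^(−k_1 t) = k_a D. Substituting D(t) from the Streeter–Phelps equation and solving for t gives
t_c = ln[(k_a/k_1)(1 − D₀(k_a−k_1)/(k_1 L₀))] / (k_a−k_1).
Here k_a−k_1 = 1.458 d⁻¹ and 1 − D₀(k_a−k_1)/(k_1 L₀) = 1 − 1.35×1.458/(0.262×23.3) = 0.6776, so
t_c = ln(6.565 × 0.6776) / 1.458 = 1.492 / 1.458 = 1.024 d.
D_c = (k_1/k_a) L₀ e^(−k_1 t_c) = (0.262/1.72) × 23.3 × e^(−0.262×1.024) = 0.1523 × 23.3 × 0.7648 = 2.714 mg/L.
Minimum DO = C_s − D_c = 8.32 − 2.714 = 5.606 mg/L.
x_c = v t_c = 0.929 m/s × 1.024 d × 86400 s/d = 82160 m ≈ 82.2 km.

t_c ≈ 1.02 d; D_c ≈ 2.71 mg/L; min DO ≈ 5.61 mg/L; x_c ≈ 82.2 km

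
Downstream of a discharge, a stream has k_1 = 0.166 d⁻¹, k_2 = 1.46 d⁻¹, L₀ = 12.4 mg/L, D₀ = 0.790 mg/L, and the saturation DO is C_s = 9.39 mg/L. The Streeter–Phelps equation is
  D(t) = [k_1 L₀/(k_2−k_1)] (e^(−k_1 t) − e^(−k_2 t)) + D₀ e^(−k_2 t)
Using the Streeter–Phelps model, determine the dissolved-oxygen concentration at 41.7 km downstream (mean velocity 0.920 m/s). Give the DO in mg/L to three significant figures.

Travel time t = x/v = 41.7 km / (0.920 m/s) = 41700 m / 0.920 m/s = 45330 s = 0.5246 d.
k_1 L₀/(k_2−k_1) = 0.166×12.4/(1.46−0.166) = 2.058/1.294 = 1.591 mg/L.
e^(−k_1 t) = e^(−0.166×0.5246) = 0.9166; e^(−k_2 t) = e^(−1.46×0.5246) = 0.4649.
D = 1.591 × (0.9166 − 0.4649) + 0.790 × 0.4649 = 0.7185 + 0.3673 = 1.086 mg/L.
DO = C_s − D = 9.39 − 1.086 = 8.304 mg/L.

DO ≈ 8.30 mg/L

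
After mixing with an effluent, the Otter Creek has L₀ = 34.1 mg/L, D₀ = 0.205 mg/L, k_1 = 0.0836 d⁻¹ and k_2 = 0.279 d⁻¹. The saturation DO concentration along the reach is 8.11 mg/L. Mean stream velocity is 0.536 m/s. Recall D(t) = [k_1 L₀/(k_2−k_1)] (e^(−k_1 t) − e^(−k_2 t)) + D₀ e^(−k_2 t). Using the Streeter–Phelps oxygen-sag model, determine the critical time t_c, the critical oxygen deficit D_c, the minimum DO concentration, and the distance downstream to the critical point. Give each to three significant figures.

At the critical point dD/dt = 0, so k_1 L₀ e^(−k_1 t) = k_2 D. Substituting D(t) from the Streeter–Phelps equation and solving for t gives
t_c = ln[(k_2/k_1)(1 − D₀(k_2−k_1)/(k_1 L₀))] / (k_2−k_1).
Here k_2−k_1 = 0.1954 d⁻¹ and 1 − D₀(k_2−k_1)/(k_1 L₀) = 1 − 0.205×0.1954/(0.0836×34.1) = 0.9859, so
t_c = ln(3.337 × 0.9859) / 0.1954 = 1.191 / 0.1954 = 6.095 d.
L(t_c) = L₀ e^(−k_1 t_c) = 34.1 × 0.6008 = 20.49 mg/L, and at the critical point k_2 D_c = k_1 L, so D_c = (0.0836/0.279) × 20.49 = 6.138 mg/L.
Minimum DO = C_s − D_c = 8.11 − 6.138 = 1.972 mg/L.
x_c = v t_c = 0.536 m/s × 6.095 d × 86400 s/d = 282300 m ≈ 282 km.

t_c ≈ 6.10 d; D_c ≈ 6.14 mg/L; min DO ≈ 1.97 mg/L; x_c ≈ 282 km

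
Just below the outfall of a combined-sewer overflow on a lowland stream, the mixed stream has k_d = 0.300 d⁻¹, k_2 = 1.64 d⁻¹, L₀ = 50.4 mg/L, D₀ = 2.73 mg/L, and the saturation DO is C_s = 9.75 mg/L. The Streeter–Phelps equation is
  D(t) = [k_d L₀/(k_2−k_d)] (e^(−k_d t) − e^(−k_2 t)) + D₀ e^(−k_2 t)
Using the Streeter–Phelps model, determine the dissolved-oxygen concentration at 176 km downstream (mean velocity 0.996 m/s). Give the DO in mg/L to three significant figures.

DO ≈ 3.94 mg/L

Travel time t = x/v = 176 km / (0.996 m/s) = 176000 m / 0.996 m/s = 176700 s = 2.045 d.
k_d L₀/(k_2−k_d) = 0.300×50.4/(1.64−0.300) = 15.12/1.340 = 11.28 mg/L.
e^(−k_d t) = e^(−0.300×2.045) = 0.5414; e^(−k_2 t) = e^(−1.64×2.045) = 0.03494.
D = 11.28 × (0.5414 − 0.03494) + 2.73 × 0.03494 = 5.715 + 0.09538 = 5.810 mg/L.
DO = C_s − D = 9.75 − 5.810 = 3.940 mg/L.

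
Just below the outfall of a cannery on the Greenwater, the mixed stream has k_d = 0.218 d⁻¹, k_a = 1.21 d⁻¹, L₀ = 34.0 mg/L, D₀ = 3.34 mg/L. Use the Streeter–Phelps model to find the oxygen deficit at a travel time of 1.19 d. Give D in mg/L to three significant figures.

k_d L₀/(k_a−k_d) = 0.218×34.0/(1.21−0.218) = 7.412/0.9920 = 7.472 mg/L.
e^(−k_d t) = e^(−0.218×1.190) = 0.7715; e^(−k_a t) = e^(−1.21×1.190) = 0.2370.
D = 7.472 × (0.7715 − 0.2370) + 3.34 × 0.2370 = 3.994 + 0.7914 = 4.785 mg/L.

D ≈ 4.79 mg/L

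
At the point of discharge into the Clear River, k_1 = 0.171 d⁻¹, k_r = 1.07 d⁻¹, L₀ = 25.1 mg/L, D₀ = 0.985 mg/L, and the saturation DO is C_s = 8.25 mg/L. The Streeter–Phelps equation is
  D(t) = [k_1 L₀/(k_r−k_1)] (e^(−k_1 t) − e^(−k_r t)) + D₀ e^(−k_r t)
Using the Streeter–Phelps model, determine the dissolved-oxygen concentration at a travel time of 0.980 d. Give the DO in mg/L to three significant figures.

DO ≈ 5.54 mg/L

k_1 L₀/(k_r−k_1) = 0.171×25.1/(1.07−0.171) = 4.292/0.8990 = 4.774 mg/L.
e^(−k_1 t) = e^(−0.171×0.9800) = 0.8457; e^(−k_r t) = e^(−1.07×0.9800) = 0.3504.
D = 4.774 × (0.8457 − 0.3504) + 0.985 × 0.3504 = 2.365 + 0.3452 = 2.710 mg/L.
DO = C_s − D = 8.25 − 2.710 = 5.540 mg/L.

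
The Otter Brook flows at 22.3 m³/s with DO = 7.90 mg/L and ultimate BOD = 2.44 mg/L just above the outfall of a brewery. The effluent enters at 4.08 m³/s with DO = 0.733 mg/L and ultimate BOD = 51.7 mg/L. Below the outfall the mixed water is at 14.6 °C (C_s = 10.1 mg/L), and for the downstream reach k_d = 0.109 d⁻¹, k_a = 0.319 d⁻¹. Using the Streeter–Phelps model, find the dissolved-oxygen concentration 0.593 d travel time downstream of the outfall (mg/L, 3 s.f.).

DO ≈ 6.79 mg/L

Mixed DO = (22.3×7.90 + 4.08×0.733)/(22.3+4.08) = 179.2/26.38 = 6.792 mg/L.
Mixed L₀ = (22.3×2.44 + 4.08×51.7)/(26.38) = 265.3/26.38 = 10.06 mg/L.
Initial deficit D₀ = C_s − DO₀ = 10.1 − 6.792 = 3.308 mg/L.
D(0.593) = [0.109×10.06/(0.319−0.109)](e^(−0.109×0.593) − e^(−0.319×0.593)) + 3.308 e^(−0.319×0.593)
= 5.221 × (0.9374 − 0.8276) + 3.308 × 0.8276 = 3.311 mg/L.
DO = 10.1 − 3.311 = 6.789 mg/L.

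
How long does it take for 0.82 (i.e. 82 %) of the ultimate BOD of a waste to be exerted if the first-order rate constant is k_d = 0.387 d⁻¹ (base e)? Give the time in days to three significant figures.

t ≈ 4.43 d

y/L₀ = 1 − e^(−k_d t) = 0.82 ⇒ e^(−k_d t) = 0.180
t = −ln(0.180) / 0.387 = 1.715 / 0.387 = 4.431 d.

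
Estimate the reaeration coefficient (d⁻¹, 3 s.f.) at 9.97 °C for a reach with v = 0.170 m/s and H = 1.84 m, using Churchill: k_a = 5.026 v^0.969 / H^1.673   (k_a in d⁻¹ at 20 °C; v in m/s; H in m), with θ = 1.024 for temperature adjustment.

k_a ≈ 0.257 d⁻¹

k_a(20) = 5.026 × 0.170^0.969 / 1.84^1.673 = 5.026 × 0.1796 / 2.774 = 0.3255 d⁻¹.
k_a(9.97) = 0.3255 × 1.024^(9.97−20) = 0.3255 × 0.7883 = 0.2566 d⁻¹.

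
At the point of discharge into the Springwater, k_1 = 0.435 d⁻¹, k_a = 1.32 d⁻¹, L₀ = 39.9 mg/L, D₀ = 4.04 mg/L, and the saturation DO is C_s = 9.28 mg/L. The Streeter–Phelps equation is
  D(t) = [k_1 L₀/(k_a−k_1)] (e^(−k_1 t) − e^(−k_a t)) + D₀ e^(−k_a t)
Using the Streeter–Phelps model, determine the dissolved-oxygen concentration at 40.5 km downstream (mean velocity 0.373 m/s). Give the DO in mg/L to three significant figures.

DO ≈ 0.891 mg/L

Travel time t = x/v = 40.5 km / (0.373 m/s) = 40500 m / 0.373 m/s = 108600 s = 1.257 d.
k_1 L₀/(k_a−k_1) = 0.435×39.9/(1.32−0.435) = 17.36/0.8850 = 19.61 mg/L.
e^(−k_1 t) = e^(−0.435×1.257) = 0.5789; e^(−k_a t) = e^(−1.32×1.257) = 0.1904.
D = 19.61 × (0.5789 − 0.1904) + 4.04 × 0.1904 = 7.620 + 0.7690 = 8.389 mg/L.
DO = C_s − D = 9.28 − 8.389 = 0.8914 mg/L.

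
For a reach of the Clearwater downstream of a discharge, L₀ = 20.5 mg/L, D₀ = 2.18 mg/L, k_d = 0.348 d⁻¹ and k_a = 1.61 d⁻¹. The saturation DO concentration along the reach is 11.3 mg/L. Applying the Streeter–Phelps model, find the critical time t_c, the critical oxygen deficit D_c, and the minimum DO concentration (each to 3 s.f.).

At the critical point dD/dt = 0, so k_d L₀ e^(−k_d t) = k_a D. Substituting D(t) from the Streeter–Phelps equation and solving for t gives
t_c = ln[(k_a/k_d)(1 − D₀(k_a−k_d)/(k_d L₀))] / (k_a−k_d).
Here k_a−k_d = 1.262 d⁻¹ and 1 − D₀(k_a−k_d)/(k_d L₀) = 1 − 2.18×1.262/(0.348×20.5) = 0.6144, so
t_c = ln(4.626 × 0.6144) / 1.262 = 1.045 / 1.262 = 0.8277 d.
D_c = (k_d/k_a) L₀ e^(−k_d t_c) = (0.348/1.61) × 20.5 × e^(−0.348×0.8277) = 0.2161 × 20.5 × 0.7497 = 3.322 mg/L.
Minimum DO = C_s − D_c = 11.3 − 3.322 = 7.978 mg/L.

t_c ≈ 0.828 d; D_c ≈ 3.32 mg/L; min DO ≈ 7.98 mg/L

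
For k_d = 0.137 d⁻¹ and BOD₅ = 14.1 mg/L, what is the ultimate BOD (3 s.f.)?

L₀ ≈ 28.4 mg/L

BOD₅ = L₀(1 − e^(−5k_d)) ⇒ L₀ = BOD₅ / (1 − e^(−5×0.137))
= 14.1 / (1 − 0.5041) = 14.1 / 0.4959 = 28.43 mg/L.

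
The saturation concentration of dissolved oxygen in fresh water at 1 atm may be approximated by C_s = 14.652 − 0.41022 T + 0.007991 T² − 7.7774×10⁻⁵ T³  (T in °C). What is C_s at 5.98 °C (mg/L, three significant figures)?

C_s = 14.652 − 0.41022×5.98 + 0.007991×5.98² − 7.7774×10⁻⁵×5.98³ = 12.47 mg/L.

C_s ≈ 12.5 mg/L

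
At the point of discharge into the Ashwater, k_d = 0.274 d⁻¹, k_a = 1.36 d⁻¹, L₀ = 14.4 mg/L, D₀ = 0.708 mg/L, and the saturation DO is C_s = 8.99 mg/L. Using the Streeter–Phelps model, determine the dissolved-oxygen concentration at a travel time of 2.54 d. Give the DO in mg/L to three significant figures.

DO ≈ 7.27 mg/L

k_d L₀/(k_a−k_d) = 0.274×14.4/(1.36−0.274) = 3.946/1.086 = 3.633 mg/L.
e^(−k_d t) = e^(−0.274×2.540) = 0.4986; e^(−k_a t) = e^(−1.36×2.540) = 0.03161.
D = 3.633 × (0.4986 − 0.03161) + 0.708 × 0.03161 = 1.697 + 0.02238 = 1.719 mg/L.
DO = C_s − D = 8.99 − 1.719 = 7.271 mg/L.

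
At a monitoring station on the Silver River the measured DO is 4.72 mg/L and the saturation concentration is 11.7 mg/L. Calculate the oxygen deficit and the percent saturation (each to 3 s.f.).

D = C_s − C = 11.7 − 4.72 = 6.98 mg/L.
% saturation = 4.72/11.7 × 100 = 40.3 %.

D ≈ 6.98 mg/L; 40.3 % saturation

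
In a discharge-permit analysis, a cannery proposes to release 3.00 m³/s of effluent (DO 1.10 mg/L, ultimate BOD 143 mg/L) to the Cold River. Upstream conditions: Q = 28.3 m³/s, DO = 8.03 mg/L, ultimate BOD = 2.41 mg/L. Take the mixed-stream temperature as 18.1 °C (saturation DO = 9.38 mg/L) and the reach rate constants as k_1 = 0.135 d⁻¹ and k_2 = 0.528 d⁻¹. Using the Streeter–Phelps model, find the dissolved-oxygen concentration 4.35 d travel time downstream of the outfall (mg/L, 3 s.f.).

DO ≈ 6.69 mg/L

Mixed DO = (28.3×8.03 + 3.00×1.10)/(28.3+3.00) = 230.5/31.30 = 7.366 mg/L.
Mixed L₀ = (28.3×2.41 + 3.00×143)/(31.30) = 497.2/31.30 = 15.89 mg/L.
Initial deficit D₀ = C_s − DO₀ = 9.38 − 7.366 = 2.014 mg/L.
D(4.35) = [0.135×15.89/(0.528−0.135)](e^(−0.135×4.35) − e^(−0.528×4.35)) + 2.014 e^(−0.528×4.35)
= 5.457 × (0.5559 − 0.1006) + 2.014 × 0.1006 = 2.687 mg/L.
DO = 9.38 − 2.687 = 6.693 mg/L.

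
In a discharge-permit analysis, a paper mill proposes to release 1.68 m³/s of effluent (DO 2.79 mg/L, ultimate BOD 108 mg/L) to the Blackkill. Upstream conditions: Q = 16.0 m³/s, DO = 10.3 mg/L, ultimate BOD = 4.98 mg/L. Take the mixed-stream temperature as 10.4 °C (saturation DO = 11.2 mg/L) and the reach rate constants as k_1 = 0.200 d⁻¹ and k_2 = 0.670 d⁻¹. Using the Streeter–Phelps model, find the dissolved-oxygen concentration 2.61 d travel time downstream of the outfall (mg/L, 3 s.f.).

DO ≈ 8.28 mg/L

Mixed DO = (16.0×10.3 + 1.68×2.79)/(16.0+1.68) = 169.5/17.68 = 9.586 mg/L.
Mixed L₀ = (16.0×4.98 + 1.68×108)/(17.68) = 261.1/17.68 = 14.77 mg/L.
Initial deficit D₀ = C_s − DO₀ = 11.2 − 9.586 = 1.614 mg/L.
D(2.61) = [0.200×14.77/(0.670−0.200)](e^(−0.200×2.61) − e^(−0.670×2.61)) + 1.614 e^(−0.670×2.61)
= 6.285 × (0.5933 − 0.1740) + 1.614 × 0.1740 = 2.916 mg/L.
DO = 11.2 − 2.916 = 8.284 mg/L.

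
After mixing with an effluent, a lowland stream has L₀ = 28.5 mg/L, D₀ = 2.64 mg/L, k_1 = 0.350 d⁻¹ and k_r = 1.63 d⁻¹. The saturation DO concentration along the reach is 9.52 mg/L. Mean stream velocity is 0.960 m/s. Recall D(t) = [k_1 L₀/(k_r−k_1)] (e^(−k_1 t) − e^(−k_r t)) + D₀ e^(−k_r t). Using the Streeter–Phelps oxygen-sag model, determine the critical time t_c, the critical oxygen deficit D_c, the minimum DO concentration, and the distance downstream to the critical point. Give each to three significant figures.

At the critical point dD/dt = 0, so k_1 L₀ e^(−k_1 t) = k_r D. Substituting D(t) from the Streeter–Phelps equation and solving for t gives
t_c = ln[(k_r/k_1)(1 − D₀(k_r−k_1)/(k_1 L₀))] / (k_r−k_1).
Here k_r−k_1 = 1.280 d⁻¹ and 1 − D₀(k_r−k_1)/(k_1 L₀) = 1 − 2.64×1.280/(0.350×28.5) = 0.6612, so
t_c = ln(4.657 × 0.6612) / 1.280 = 1.125 / 1.280 = 0.8787 d.
D_c = (k_1/k_r) L₀ e^(−k_1 t_c) = (0.350/1.63) × 28.5 × e^(−0.350×0.8787) = 0.2147 × 28.5 × 0.7352 = 4.499 mg/L.
Minimum DO = C_s − D_c = 9.52 − 4.499 = 5.021 mg/L.
x_c = v t_c = 0.960 m/s × 0.8787 d × 86400 s/d = 72880 m ≈ 72.9 km.

t_c ≈ 0.879 d; D_c ≈ 4.50 mg/L; min DO ≈ 5.02 mg/L; x_c ≈ 72.9 km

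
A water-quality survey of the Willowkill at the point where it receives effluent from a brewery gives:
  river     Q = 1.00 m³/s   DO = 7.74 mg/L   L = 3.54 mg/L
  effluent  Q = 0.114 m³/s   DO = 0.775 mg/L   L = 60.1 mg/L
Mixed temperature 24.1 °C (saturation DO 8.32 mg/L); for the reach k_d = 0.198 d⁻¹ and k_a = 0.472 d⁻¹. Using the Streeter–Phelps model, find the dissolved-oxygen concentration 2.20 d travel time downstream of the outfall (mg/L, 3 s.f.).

Mixed DO = (1.00×7.74 + 0.114×0.775)/(1.00+0.114) = 7.828/1.114 = 7.027 mg/L.
Mixed L₀ = (1.00×3.54 + 0.114×60.1)/(1.114) = 10.39/1.114 = 9.328 mg/L.
Initial deficit D₀ = C_s − DO₀ = 8.32 − 7.027 = 1.293 mg/L.
D(2.20) = [0.198×9.328/(0.472−0.198)](e^(−0.198×2.20) − e^(−0.472×2.20)) + 1.293 e^(−0.472×2.20)
= 6.741 × (0.6469 − 0.3540) + 1.293 × 0.3540 = 2.432 mg/L.
DO = 8.32 − 2.432 = 5.888 mg/L.

DO ≈ 5.89 mg/L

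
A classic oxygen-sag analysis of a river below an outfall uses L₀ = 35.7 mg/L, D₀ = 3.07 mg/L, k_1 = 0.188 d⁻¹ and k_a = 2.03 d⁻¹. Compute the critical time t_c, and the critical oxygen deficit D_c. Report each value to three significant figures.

At the critical point dD/dt = 0, so k_1 L₀ e^(−k_1 t) = k_a D. Substituting D(t) from the Streeter–Phelps equation and solving for t gives
t_c = ln[(k_a/k_1)(1 − D₀(k_a−k_1)/(k_1 L₀))] / (k_a−k_1).
Here k_a−k_1 = 1.842 d⁻¹ and 1 − D₀(k_a−k_1)/(k_1 L₀) = 1 − 3.07×1.842/(0.188×35.7) = 0.1574, so
t_c = ln(10.80 × 0.1574) / 1.842 = 0.5306 / 1.842 = 0.2881 d.
D_c = (k_1/k_a) L₀ e^(−k_1 t_c) = (0.188/2.03) × 35.7 × e^(−0.188×0.2881) = 0.09261 × 35.7 × 0.9473 = 3.132 mg/L.

t_c ≈ 0.288 d; D_c ≈ 3.13 mg/L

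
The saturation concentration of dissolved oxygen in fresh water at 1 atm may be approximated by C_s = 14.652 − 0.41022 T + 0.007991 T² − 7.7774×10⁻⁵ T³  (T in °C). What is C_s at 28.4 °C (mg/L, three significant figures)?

C_s = 14.652 − 0.41022×28.4 + 0.007991×28.4² − 7.7774×10⁻⁵×28.4³ = 7.665 mg/L.

C_s ≈ 7.67 mg/L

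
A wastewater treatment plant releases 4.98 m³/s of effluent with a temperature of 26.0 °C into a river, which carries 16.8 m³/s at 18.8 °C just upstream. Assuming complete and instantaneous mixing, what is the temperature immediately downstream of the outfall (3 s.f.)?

Flow-weighted mixing: C = (Q_r C_r + Q_w C_w)/(Q_r + Q_w)
= (16.8×18.8 + 4.98×26.0)/(16.8 + 4.98) = 445.3/21.78 = 20.45 °C.

20.4 °C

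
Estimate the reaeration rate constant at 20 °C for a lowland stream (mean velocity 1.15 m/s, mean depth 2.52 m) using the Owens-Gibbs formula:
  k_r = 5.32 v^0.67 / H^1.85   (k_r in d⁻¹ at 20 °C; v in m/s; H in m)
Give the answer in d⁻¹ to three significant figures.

k_r ≈ 1.06 d⁻¹

k_r = 5.32 × 1.15^0.67 / 2.52^1.85 = 5.32 × 1.098 / 5.528 = 1.057 d⁻¹.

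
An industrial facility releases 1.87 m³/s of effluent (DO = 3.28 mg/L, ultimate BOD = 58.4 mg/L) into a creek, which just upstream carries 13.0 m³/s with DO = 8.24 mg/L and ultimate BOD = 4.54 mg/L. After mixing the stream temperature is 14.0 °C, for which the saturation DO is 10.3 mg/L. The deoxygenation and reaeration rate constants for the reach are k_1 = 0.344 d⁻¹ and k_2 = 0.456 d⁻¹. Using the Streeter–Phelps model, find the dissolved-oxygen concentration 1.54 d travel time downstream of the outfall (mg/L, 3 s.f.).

DO ≈ 5.73 mg/L

Mixed DO = (13.0×8.24 + 1.87×3.28)/(13.0+1.87) = 113.3/14.87 = 7.616 mg/L.
Mixed L₀ = (13.0×4.54 + 1.87×58.4)/(14.87) = 168.2/14.87 = 11.31 mg/L.
Initial deficit D₀ = C_s − DO₀ = 10.3 − 7.616 = 2.684 mg/L.
D(1.54) = [0.344×11.31/(0.456−0.344)](e^(−0.344×1.54) − e^(−0.456×1.54)) + 2.684 e^(−0.456×1.54)
= 34.75 × (0.5887 − 0.4955) + 2.684 × 0.4955 = 4.571 mg/L.
DO = 10.3 − 4.571 = 5.729 mg/L.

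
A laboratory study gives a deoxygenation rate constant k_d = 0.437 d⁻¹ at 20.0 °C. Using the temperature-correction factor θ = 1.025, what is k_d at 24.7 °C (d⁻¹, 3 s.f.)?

k_d ≈ 0.491 d⁻¹

k_d(T₂) = k_d(T₁) · θ^(T₂−T₁) = 0.437 × 1.025^(24.7−20.0)
= 0.437 × 1.025^4.70 = 0.437 × 1.123 = 0.4908 d⁻¹.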